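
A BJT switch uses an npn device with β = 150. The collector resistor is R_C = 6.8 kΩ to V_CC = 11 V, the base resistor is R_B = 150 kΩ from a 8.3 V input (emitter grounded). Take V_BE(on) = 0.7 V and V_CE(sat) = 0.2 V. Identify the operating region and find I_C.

saturation; I_C ≈ 1.6 mA

Assume active: I_B = (8.3 − 0.7)/150 = 0.0507 mA, giving I_C = β·I_B = 7.6 mA.
But then V_CE = 11 − 7.6×6.8 = -40.7 V < V_CE(sat) = 0.2 V — impossible in the active region.
So the transistor is saturated. With V_CE = 0.2 V, I_C = (V_CC − 0.2)/R_C = 10.8/6.8 = 1.59 mA.
Check: β·I_B = 7.6 mA > I_C = 1.59 mA, confirming saturation.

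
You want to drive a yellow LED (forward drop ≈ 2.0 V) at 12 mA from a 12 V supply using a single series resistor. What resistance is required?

R ≈ 0.83 kΩ

The resistor drops V_S − V_D = 12 − 2.0 = 10 V at 12 mA.
R = 10 V / 12 mA = 0.833 kΩ.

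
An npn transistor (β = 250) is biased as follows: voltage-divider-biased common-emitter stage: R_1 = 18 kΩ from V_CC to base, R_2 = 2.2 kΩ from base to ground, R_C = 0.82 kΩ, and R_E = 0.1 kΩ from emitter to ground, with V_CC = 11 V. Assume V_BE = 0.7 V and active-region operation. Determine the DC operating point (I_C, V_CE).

Thevenize the base divider: V_Th = V_CC·R_2/(R_1+R_2) = 11×2.2/20.2 = 1.2 V, R_Th = R_1‖R_2 = 1.96 kΩ.
Base-emitter loop: V_Th = I_B·R_Th + V_BE + (β+1)I_B·R_E, so I_B = (1.2 − 0.7) / (1.96 + 251×0.1) = 0.0184 mA.
I_C = β·I_B = 250×0.0184 = 4.6 mA, and I_E = (β+1)I_B = 4.62 mA.
V_CE = V_CC − I_C·R_C − I_E·R_E = 11 − 4.6×0.82 − 4.62×0.1 = 6.77 V.
V_CE = 6.77 V > 0.2 V confirms active-region operation.

I_C ≈ 4.6 mA, V_CE ≈ 6.8 V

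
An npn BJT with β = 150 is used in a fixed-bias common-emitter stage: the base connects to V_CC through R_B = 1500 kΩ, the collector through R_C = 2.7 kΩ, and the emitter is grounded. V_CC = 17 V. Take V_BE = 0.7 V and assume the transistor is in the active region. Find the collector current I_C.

Base loop: V_CC = I_B·R_B + V_BE, so I_B = (17 − 0.7)/1500 kΩ = 0.0109 mA.
In the active region I_C = β·I_B = 150 × 0.0109 = 1.63 mA.
Collector loop: V_CE = V_CC − I_C·R_C = 17 − 1.63×2.7 = 12.6 V.
Since V_CE = 12.6 V > V_CE(sat) ≈ 0.2 V, the transistor is in the active region as assumed.

I_C ≈ 1.6 mA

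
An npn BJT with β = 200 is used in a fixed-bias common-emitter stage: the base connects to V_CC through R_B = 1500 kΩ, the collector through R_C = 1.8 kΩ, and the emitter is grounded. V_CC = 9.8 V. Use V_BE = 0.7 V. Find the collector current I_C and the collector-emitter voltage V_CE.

Base loop: V_CC = I_B·R_B + V_BE, so I_B = (9.8 − 0.7)/1500 kΩ = 0.00607 mA.
In the active region I_C = β·I_B = 200 × 0.00607 = 1.21 mA.
Collector loop: V_CE = V_CC − I_C·R_C = 9.8 − 1.21×1.8 = 7.62 V.
Since V_CE = 7.62 V > V_CE(sat) ≈ 0.2 V, the transistor is in the active region as assumed.

I_C ≈ 1.2 mA, V_CE ≈ 7.6 V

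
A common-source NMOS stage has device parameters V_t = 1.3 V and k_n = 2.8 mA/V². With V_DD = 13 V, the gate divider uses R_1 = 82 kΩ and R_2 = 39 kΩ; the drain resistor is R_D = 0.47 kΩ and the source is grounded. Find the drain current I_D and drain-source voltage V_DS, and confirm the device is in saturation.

I_D ≈ 12 mA, V_DS ≈ 7.5 V

V_G = V_DD·R_2/(R_1+R_2) = 13×39/121 = 4.19 V. With the source grounded, V_GS = V_G = 4.19 V.
Assume saturation: I_D = (k_n/2)(V_GS − V_t)² = (2.8/2)×(4.19 − 1.3)² = 1.4×2.89² = 11.7 mA.
V_DS = V_DD − I_D·R_D = 13 − 11.7×0.47 = 7.5 V.
Saturation requires V_DS ≥ V_GS − V_t = 2.89 V; 7.5 ≥ 2.89 ✓.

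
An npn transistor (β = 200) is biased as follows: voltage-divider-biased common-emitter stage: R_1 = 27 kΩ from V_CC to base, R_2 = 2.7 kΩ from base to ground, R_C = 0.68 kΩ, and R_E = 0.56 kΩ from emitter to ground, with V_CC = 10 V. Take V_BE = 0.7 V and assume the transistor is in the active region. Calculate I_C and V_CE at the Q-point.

Thevenize the base divider: V_Th = V_CC·R_2/(R_1+R_2) = 10×2.7/29.7 = 0.909 V, R_Th = R_1‖R_2 = 2.45 kΩ.
Base-emitter loop: V_Th = I_B·R_Th + V_BE + (β+1)I_B·R_E, so I_B = (0.909 − 0.7) / (2.45 + 201×0.56) = 0.00182 mA.
I_C = β·I_B = 200×0.00182 = 0.364 mA, and I_E = (β+1)I_B = 0.365 mA.
V_CE = V_CC − I_C·R_C − I_E·R_E = 10 − 0.364×0.68 − 0.365×0.56 = 9.55 V.
V_CE = 9.55 V > 0.2 V confirms active-region operation.

I_C ≈ 0.36 mA, V_CE ≈ 9.5 V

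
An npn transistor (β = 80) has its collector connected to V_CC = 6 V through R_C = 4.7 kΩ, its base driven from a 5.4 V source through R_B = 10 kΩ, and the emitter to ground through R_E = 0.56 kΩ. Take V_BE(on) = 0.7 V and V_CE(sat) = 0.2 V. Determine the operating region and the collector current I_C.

saturation; I_C ≈ 1.1 mA

Assume active: I_B = (5.4 − 0.7)/(10 + 81×0.56) = 0.0849 mA, I_C = β·I_B = 6.79 mA.
Then V_CE = 6 − 6.79×4.7 − 6.88×0.56 = -29.8 V < 0.2 V — the active assumption fails.
Re-solve with V_CE = 0.2 V. KCL at the emitter: V_E/R_E = (V_BB−0.7−V_E)/R_B + (V_CC−0.2−V_E)/R_C, giving V_E = 0.812 V.
I_C = (V_CC − 0.2 − V_E)/R_C = (5.8 − 0.812)/4.7 = 1.06 mA.
Check: I_B = (4.7 − 0.812)/10 = 0.389 mA, and β·I_B = 31.1 mA > I_C, confirming saturation.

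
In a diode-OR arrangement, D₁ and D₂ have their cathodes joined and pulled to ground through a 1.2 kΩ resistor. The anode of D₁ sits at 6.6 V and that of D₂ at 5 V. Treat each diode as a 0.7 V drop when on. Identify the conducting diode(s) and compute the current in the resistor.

Assume both conduct. Then node N would need to be at both 6.6−0.7 = 5.9 V and 5−0.7 = 4.3 V, which is impossible.
Assume only D₁ conducts: V_N = 6.6 − 0.7 = 5.9 V, so I_R = 5.9/1.2 = 4.92 mA.
Check D₂: its anode-to-cathode voltage is 5 − 5.9 = -0.9 V < 0.7 V, so it is off. The assumption is consistent.

Only D₁ conducts; I_R ≈ 4.9 mA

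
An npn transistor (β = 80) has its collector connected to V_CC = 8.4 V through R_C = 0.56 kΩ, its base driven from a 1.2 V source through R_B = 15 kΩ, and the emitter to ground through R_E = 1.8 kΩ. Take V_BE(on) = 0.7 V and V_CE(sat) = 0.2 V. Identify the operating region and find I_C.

active; I_C ≈ 0.25 mA

Assume active. Base-emitter loop: I_B = (V_BB − V_BE)/(R_B + (β+1)R_E) = (1.2 − 0.7)/(15 + 81×1.8) = 0.00311 mA.
I_C = β·I_B = 80×0.00311 = 0.249 mA.
V_CE = V_CC − I_C·R_C − I_E·R_E = 8.4 − 0.249×0.56 − 0.252×1.8 = 7.81 V > V_CE(sat), so the active-region assumption holds.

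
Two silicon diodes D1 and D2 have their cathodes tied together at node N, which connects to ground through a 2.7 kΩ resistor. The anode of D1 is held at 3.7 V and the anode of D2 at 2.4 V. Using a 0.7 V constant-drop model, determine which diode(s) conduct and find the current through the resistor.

Assume both conduct. Then node N would need to be at both 3.7−0.7 = 3 V and 2.4−0.7 = 1.7 V, which is impossible.
Assume only D1 conducts: V_N = 3.7 − 0.7 = 3 V, so I_R = 3/2.7 = 1.11 mA.
Check D2: its anode-to-cathode voltage is 2.4 − 3 = -0.6 V < 0.7 V, so it is off. The assumption is consistent.

Only D1 conducts; I_R ≈ 1.1 mA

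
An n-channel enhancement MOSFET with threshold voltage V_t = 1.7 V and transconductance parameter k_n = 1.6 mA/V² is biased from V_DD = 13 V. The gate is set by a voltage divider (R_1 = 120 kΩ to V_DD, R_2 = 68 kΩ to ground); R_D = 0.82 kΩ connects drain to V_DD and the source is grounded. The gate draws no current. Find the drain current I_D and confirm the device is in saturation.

V_G = V_DD·R_2/(R_1+R_2) = 13×68/188 = 4.7 V. With the source grounded, V_GS = V_G = 4.7 V.
Assume saturation: I_D = (k_n/2)(V_GS − V_t)² = (1.6/2)×(4.7 − 1.7)² = 0.8×3² = 7.21 mA.
V_DS = V_DD − I_D·R_D = 13 − 7.21×0.82 = 7.09 V.
Saturation requires V_DS ≥ V_GS − V_t = 3 V; 7.09 ≥ 3 ✓.

I_D ≈ 7.2 mA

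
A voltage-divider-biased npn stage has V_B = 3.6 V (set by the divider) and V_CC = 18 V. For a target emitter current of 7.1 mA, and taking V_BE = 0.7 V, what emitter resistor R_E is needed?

R_E ≈ 0.41 kΩ

V_E = V_B − V_BE = 3.6 − 0.7 = 2.9 V.
R_E = V_E / I_E = 2.9 / 7.1 = 0.408 kΩ.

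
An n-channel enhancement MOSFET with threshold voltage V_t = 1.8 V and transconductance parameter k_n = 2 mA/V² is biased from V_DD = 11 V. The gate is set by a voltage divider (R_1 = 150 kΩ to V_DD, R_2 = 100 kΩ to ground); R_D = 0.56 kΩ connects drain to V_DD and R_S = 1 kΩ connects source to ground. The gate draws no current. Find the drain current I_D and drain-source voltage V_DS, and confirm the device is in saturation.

V_G = V_DD·R_2/(R_1+R_2) = 11×100/250 = 4.4 V.
Assume saturation: I_D = (k_n/2)(V_GS − V_t)² with V_GS = V_G − I_D·R_S = 4.4 − 1·I_D.
Substituting gives 1·I_D² − 6.2·I_D + 6.76 = 0, with roots I_D = 1.41 or 4.79 mA.
The root I_D = 4.79 mA gives V_GS = -0.388 V ≤ V_t, so take I_D = 1.41 mA.
Then V_GS = 2.99 V and V_DS = V_DD − I_D(R_D+R_S) = 11 − 1.41×1.56 = 8.8 V.
Saturation requires V_DS ≥ V_GS − V_t = 1.19 V; 8.8 ≥ 1.19 ✓.

I_D ≈ 1.4 mA, V_DS ≈ 8.8 V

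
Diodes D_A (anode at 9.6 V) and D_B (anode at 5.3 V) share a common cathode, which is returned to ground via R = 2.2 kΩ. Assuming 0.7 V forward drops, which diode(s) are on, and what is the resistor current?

Only D_A conducts; I_R ≈ 4 mA

Assume both conduct. Then node N would need to be at both 9.6−0.7 = 8.9 V and 5.3−0.7 = 4.6 V, which is impossible.
Assume only D_A conducts: V_N = 9.6 − 0.7 = 8.9 V, so I_R = 8.9/2.2 = 4.05 mA.
Check D_B: its anode-to-cathode voltage is 5.3 − 8.9 = -3.6 V < 0.7 V, so it is off. The assumption is consistent.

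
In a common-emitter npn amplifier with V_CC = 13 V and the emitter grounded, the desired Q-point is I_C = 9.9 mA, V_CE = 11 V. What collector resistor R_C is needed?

R_C ≈ 0.2 kΩ

Collector loop: V_CC = I_C·R_C + V_CE.
R_C = (V_CC − V_CE)/I_C = (13 − 11)/9.9 = 0.202 kΩ.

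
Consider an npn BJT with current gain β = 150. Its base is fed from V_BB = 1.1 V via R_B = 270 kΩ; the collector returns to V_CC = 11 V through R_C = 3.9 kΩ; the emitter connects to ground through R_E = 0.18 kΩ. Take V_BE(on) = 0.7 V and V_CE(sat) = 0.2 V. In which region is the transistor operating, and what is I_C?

Assume active. Base-emitter loop: I_B = (V_BB − V_BE)/(R_B + (β+1)R_E) = (1.1 − 0.7)/(270 + 151×0.18) = 0.00135 mA.
I_C = β·I_B = 150×0.00135 = 0.202 mA.
V_CE = V_CC − I_C·R_C − I_E·R_E = 11 − 0.202×3.9 − 0.203×0.18 = 10.2 V > V_CE(sat), so the active-region assumption holds.

active; I_C ≈ 0.2 mA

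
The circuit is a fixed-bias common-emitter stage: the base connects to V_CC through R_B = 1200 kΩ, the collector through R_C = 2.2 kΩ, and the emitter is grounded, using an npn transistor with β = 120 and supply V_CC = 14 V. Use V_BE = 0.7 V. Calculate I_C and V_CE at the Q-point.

Base loop: V_CC = I_B·R_B + V_BE, so I_B = (14 − 0.7)/1200 kΩ = 0.0111 mA.
In the active region I_C = β·I_B = 120 × 0.0111 = 1.33 mA.
Collector loop: V_CE = V_CC − I_C·R_C = 14 − 1.33×2.2 = 11.1 V.
Since V_CE = 11.1 V > V_CE(sat) ≈ 0.2 V, the transistor is in the active region as assumed.

I_C ≈ 1.3 mA, V_CE ≈ 11 V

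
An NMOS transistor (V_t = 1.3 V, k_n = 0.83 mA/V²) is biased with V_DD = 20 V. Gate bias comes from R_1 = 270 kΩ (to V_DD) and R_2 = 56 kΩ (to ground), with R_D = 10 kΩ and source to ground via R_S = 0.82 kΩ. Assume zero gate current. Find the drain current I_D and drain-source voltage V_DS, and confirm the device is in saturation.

V_G = V_DD·R_2/(R_1+R_2) = 20×56/326 = 3.44 V.
Assume saturation: I_D = (k_n/2)(V_GS − V_t)² with V_GS = V_G − I_D·R_S = 3.44 − 0.82·I_D.
Substituting gives 0.279·I_D² − 2.45·I_D + 1.89 = 0, with roots I_D = 0.854 or 7.94 mA.
The root I_D = 7.94 mA gives V_GS = -3.07 V ≤ V_t, so take I_D = 0.854 mA.
Then V_GS = 2.73 V and V_DS = V_DD − I_D(R_D+R_S) = 20 − 0.854×10.8 = 10.8 V.
Saturation requires V_DS ≥ V_GS − V_t = 1.43 V; 10.8 ≥ 1.43 ✓.

I_D ≈ 0.85 mA, V_DS ≈ 11 V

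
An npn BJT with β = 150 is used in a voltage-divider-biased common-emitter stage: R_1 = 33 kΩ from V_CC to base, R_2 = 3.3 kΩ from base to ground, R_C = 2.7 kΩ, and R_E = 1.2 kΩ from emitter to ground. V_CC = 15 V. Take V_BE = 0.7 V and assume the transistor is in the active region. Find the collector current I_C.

Thevenize the base divider: V_Th = V_CC·R_2/(R_1+R_2) = 15×3.3/36.3 = 1.36 V, R_Th = R_1‖R_2 = 3 kΩ.
Base-emitter loop: V_Th = I_B·R_Th + V_BE + (β+1)I_B·R_E, so I_B = (1.36 − 0.7) / (3 + 151×1.2) = 0.0036 mA.
I_C = β·I_B = 150×0.0036 = 0.54 mA, and I_E = (β+1)I_B = 0.544 mA.
V_CE = V_CC − I_C·R_C − I_E·R_E = 15 − 0.54×2.7 − 0.544×1.2 = 12.9 V.
V_CE = 12.9 V > 0.2 V confirms active-region operation.

I_C ≈ 0.54 mA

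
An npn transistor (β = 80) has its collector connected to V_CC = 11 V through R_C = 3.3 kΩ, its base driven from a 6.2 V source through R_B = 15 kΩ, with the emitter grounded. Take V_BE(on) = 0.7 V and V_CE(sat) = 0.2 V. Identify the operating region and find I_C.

Assume active: I_B = (6.2 − 0.7)/15 = 0.367 mA, giving I_C = β·I_B = 29.3 mA.
But then V_CE = 11 − 29.3×3.3 = -85.8 V < V_CE(sat) = 0.2 V — impossible in the active region.
So the transistor is saturated. With V_CE = 0.2 V, I_C = (V_CC − 0.2)/R_C = 10.8/3.3 = 3.27 mA.
Check: β·I_B = 29.3 mA > I_C = 3.27 mA, confirming saturation.

saturation; I_C ≈ 3.3 mA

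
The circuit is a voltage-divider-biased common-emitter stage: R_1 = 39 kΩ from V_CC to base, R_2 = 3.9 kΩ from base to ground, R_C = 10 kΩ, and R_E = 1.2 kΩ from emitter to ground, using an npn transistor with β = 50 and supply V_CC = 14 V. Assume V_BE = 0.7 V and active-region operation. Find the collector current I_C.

I_C ≈ 0.44 mA

Thevenize the base divider: V_Th = V_CC·R_2/(R_1+R_2) = 14×3.9/42.9 = 1.27 V, R_Th = R_1‖R_2 = 3.55 kΩ.
Base-emitter loop: V_Th = I_B·R_Th + V_BE + (β+1)I_B·R_E, so I_B = (1.27 − 0.7) / (3.55 + 51×1.2) = 0.00885 mA.
I_C = β·I_B = 50×0.00885 = 0.442 mA, and I_E = (β+1)I_B = 0.451 mA.
V_CE = V_CC − I_C·R_C − I_E·R_E = 14 − 0.442×10 − 0.451×1.2 = 9.04 V.
V_CE = 9.04 V > 0.2 V confirms active-region operation.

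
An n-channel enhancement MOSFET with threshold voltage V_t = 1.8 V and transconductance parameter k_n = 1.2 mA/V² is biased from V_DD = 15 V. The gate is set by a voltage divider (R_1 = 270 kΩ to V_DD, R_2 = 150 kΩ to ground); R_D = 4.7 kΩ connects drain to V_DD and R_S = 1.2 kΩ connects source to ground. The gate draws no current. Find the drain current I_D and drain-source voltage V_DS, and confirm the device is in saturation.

V_G = V_DD·R_2/(R_1+R_2) = 15×150/420 = 5.36 V.
Assume saturation: I_D = (k_n/2)(V_GS − V_t)² with V_GS = V_G − I_D·R_S = 5.36 − 1.2·I_D.
Substituting gives 0.864·I_D² − 6.12·I_D + 7.59 = 0, with roots I_D = 1.6 or 5.48 mA.
The root I_D = 5.48 mA gives V_GS = -1.22 V ≤ V_t, so take I_D = 1.6 mA.
Then V_GS = 3.43 V and V_DS = V_DD − I_D(R_D+R_S) = 15 − 1.6×5.9 = 5.55 V.
Saturation requires V_DS ≥ V_GS − V_t = 1.63 V; 5.55 ≥ 1.63 ✓.

I_D ≈ 1.6 mA, V_DS ≈ 5.5 V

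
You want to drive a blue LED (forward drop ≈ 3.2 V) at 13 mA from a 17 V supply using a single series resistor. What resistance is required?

The resistor drops V_S − V_D = 17 − 3.2 = 13.8 V at 13 mA.
R = 13.8 V / 13 mA = 1.06 kΩ.

R ≈ 1.1 kΩ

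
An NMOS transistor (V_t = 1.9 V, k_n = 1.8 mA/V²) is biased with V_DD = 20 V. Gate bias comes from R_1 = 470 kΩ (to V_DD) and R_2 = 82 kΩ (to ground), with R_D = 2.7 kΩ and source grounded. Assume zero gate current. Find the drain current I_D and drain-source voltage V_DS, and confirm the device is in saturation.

V_G = V_DD·R_2/(R_1+R_2) = 20×82/552 = 2.97 V. With the source grounded, V_GS = V_G = 2.97 V.
Assume saturation: I_D = (k_n/2)(V_GS − V_t)² = (1.8/2)×(2.97 − 1.9)² = 0.9×1.07² = 1.03 mA.
V_DS = V_DD − I_D·R_D = 20 − 1.03×2.7 = 17.2 V.
Saturation requires V_DS ≥ V_GS − V_t = 1.07 V; 17.2 ≥ 1.07 ✓.

I_D ≈ 1 mA, V_DS ≈ 17 V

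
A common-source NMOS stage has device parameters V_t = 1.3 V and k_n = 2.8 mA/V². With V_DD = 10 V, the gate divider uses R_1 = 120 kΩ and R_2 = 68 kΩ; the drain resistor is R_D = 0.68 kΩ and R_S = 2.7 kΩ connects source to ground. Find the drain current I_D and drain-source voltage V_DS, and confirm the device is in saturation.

V_G = V_DD·R_2/(R_1+R_2) = 10×68/188 = 3.62 V.
Assume saturation: I_D = (k_n/2)(V_GS − V_t)² with V_GS = V_G − I_D·R_S = 3.62 − 2.7·I_D.
Substituting gives 10.2·I_D² − 18.5·I_D + 7.52 = 0, with roots I_D = 0.613 or 1.2 mA.
The root I_D = 1.2 mA gives V_GS = 0.374 V ≤ V_t, so take I_D = 0.613 mA.
Then V_GS = 1.96 V and V_DS = V_DD − I_D(R_D+R_S) = 10 − 0.613×3.38 = 7.93 V.
Saturation requires V_DS ≥ V_GS − V_t = 0.662 V; 7.93 ≥ 0.662 ✓.

I_D ≈ 0.61 mA, V_DS ≈ 7.9 V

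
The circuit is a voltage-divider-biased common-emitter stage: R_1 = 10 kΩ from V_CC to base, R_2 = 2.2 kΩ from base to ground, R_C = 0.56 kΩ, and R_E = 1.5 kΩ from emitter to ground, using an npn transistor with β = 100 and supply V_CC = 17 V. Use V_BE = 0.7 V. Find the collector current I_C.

Thevenize the base divider: V_Th = V_CC·R_2/(R_1+R_2) = 17×2.2/12.2 = 3.07 V, R_Th = R_1‖R_2 = 1.8 kΩ.
Base-emitter loop: V_Th = I_B·R_Th + V_BE + (β+1)I_B·R_E, so I_B = (3.07 − 0.7) / (1.8 + 101×1.5) = 0.0154 mA.
I_C = β·I_B = 100×0.0154 = 1.54 mA, and I_E = (β+1)I_B = 1.56 mA.
V_CE = V_CC − I_C·R_C − I_E·R_E = 17 − 1.54×0.56 − 1.56×1.5 = 13.8 V.
V_CE = 13.8 V > 0.2 V confirms active-region operation.

I_C ≈ 1.5 mA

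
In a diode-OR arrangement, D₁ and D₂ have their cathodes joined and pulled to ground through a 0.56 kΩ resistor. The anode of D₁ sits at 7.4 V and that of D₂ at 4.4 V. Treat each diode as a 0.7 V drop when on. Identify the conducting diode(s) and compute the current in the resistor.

Assume both conduct. Then node N would need to be at both 7.4−0.7 = 6.7 V and 4.4−0.7 = 3.7 V, which is impossible.
Assume only D₁ conducts: V_N = 7.4 − 0.7 = 6.7 V, so I_R = 6.7/0.56 = 12 mA.
Check D₂: its anode-to-cathode voltage is 4.4 − 6.7 = -2.3 V < 0.7 V, so it is off. The assumption is consistent.

Only D₁ conducts; I_R ≈ 12 mA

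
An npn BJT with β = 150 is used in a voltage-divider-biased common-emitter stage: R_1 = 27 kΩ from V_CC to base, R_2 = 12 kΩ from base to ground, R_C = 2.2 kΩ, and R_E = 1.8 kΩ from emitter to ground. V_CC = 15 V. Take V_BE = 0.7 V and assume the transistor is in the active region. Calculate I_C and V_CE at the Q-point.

I_C ≈ 2.1 mA, V_CE ≈ 6.6 V

Thevenize the base divider: V_Th = V_CC·R_2/(R_1+R_2) = 15×12/39 = 4.62 V, R_Th = R_1‖R_2 = 8.31 kΩ.
Base-emitter loop: V_Th = I_B·R_Th + V_BE + (β+1)I_B·R_E, so I_B = (4.62 − 0.7) / (8.31 + 151×1.8) = 0.014 mA.
I_C = β·I_B = 150×0.014 = 2.1 mA, and I_E = (β+1)I_B = 2.11 mA.
V_CE = V_CC − I_C·R_C − I_E·R_E = 15 − 2.1×2.2 − 2.11×1.8 = 6.59 V.
V_CE = 6.59 V > 0.2 V confirms active-region operation.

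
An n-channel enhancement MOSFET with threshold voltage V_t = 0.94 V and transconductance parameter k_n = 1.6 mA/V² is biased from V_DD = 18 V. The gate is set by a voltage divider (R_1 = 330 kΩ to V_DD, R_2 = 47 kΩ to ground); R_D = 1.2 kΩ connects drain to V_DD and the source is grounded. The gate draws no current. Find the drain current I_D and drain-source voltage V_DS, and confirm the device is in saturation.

V_G = V_DD·R_2/(R_1+R_2) = 18×47/377 = 2.24 V. With the source grounded, V_GS = V_G = 2.24 V.
Assume saturation: I_D = (k_n/2)(V_GS − V_t)² = (1.6/2)×(2.24 − 0.94)² = 0.8×1.3² = 1.36 mA.
V_DS = V_DD − I_D·R_D = 18 − 1.36×1.2 = 16.4 V.
Saturation requires V_DS ≥ V_GS − V_t = 1.3 V; 16.4 ≥ 1.3 ✓.

I_D ≈ 1.4 mA, V_DS ≈ 16 V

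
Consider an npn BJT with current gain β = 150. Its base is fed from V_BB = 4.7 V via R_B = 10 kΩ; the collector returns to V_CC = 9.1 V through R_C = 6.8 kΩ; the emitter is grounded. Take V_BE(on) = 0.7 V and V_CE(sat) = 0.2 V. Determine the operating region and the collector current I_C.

saturation; I_C ≈ 1.3 mA

Assume active: I_B = (4.7 − 0.7)/10 = 0.4 mA, giving I_C = β·I_B = 60 mA.
But then V_CE = 9.1 − 60×6.8 = -399 V < V_CE(sat) = 0.2 V — impossible in the active region.
So the transistor is saturated. With V_CE = 0.2 V, I_C = (V_CC − 0.2)/R_C = 8.9/6.8 = 1.31 mA.
Check: β·I_B = 60 mA > I_C = 1.31 mA, confirming saturation.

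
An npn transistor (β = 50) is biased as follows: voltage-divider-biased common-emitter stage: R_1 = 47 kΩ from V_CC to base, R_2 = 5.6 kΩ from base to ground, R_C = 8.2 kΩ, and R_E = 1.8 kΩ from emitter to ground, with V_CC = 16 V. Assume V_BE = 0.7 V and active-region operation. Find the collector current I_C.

I_C ≈ 0.52 mA

Thevenize the base divider: V_Th = V_CC·R_2/(R_1+R_2) = 16×5.6/52.6 = 1.7 V, R_Th = R_1‖R_2 = 5 kΩ.
Base-emitter loop: V_Th = I_B·R_Th + V_BE + (β+1)I_B·R_E, so I_B = (1.7 − 0.7) / (5 + 51×1.8) = 0.0104 mA.
I_C = β·I_B = 50×0.0104 = 0.518 mA, and I_E = (β+1)I_B = 0.529 mA.
V_CE = V_CC − I_C·R_C − I_E·R_E = 16 − 0.518×8.2 − 0.529×1.8 = 10.8 V.
V_CE = 10.8 V > 0.2 V confirms active-region operation.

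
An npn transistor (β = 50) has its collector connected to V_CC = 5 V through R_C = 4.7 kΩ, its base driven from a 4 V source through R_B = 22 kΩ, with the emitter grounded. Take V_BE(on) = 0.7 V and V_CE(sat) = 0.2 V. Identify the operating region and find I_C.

Assume active: I_B = (4 − 0.7)/22 = 0.15 mA, giving I_C = β·I_B = 7.5 mA.
But then V_CE = 5 − 7.5×4.7 = -30.2 V < V_CE(sat) = 0.2 V — impossible in the active region.
So the transistor is saturated. With V_CE = 0.2 V, I_C = (V_CC − 0.2)/R_C = 4.8/4.7 = 1.02 mA.
Check: β·I_B = 7.5 mA > I_C = 1.02 mA, confirming saturation.

saturation; I_C ≈ 1 mA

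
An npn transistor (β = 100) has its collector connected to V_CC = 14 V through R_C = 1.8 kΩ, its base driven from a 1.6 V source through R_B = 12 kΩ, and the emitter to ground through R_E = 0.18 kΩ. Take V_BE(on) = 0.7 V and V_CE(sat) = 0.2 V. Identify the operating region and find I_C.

Assume active. Base-emitter loop: I_B = (V_BB − V_BE)/(R_B + (β+1)R_E) = (1.6 − 0.7)/(12 + 101×0.18) = 0.0298 mA.
I_C = β·I_B = 100×0.0298 = 2.98 mA.
V_CE = V_CC − I_C·R_C − I_E·R_E = 14 − 2.98×1.8 − 3.01×0.18 = 8.09 V > V_CE(sat), so the active-region assumption holds.

active; I_C ≈ 3 mA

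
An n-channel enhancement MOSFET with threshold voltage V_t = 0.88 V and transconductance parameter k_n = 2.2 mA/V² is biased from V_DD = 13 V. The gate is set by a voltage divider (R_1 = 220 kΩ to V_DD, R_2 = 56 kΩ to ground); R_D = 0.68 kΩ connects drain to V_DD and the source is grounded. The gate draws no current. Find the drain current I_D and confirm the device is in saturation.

V_G = V_DD·R_2/(R_1+R_2) = 13×56/276 = 2.64 V. With the source grounded, V_GS = V_G = 2.64 V.
Assume saturation: I_D = (k_n/2)(V_GS − V_t)² = (2.2/2)×(2.64 − 0.88)² = 1.1×1.76² = 3.4 mA.
V_DS = V_DD − I_D·R_D = 13 − 3.4×0.68 = 10.7 V.
Saturation requires V_DS ≥ V_GS − V_t = 1.76 V; 10.7 ≥ 1.76 ✓.

I_D ≈ 3.4 mA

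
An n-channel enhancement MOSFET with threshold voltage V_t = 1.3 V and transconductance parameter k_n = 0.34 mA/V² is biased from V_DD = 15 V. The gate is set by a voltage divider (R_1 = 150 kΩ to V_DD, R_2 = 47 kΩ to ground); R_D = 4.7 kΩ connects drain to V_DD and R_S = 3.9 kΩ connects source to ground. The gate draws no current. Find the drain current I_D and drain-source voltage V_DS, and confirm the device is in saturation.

I_D ≈ 0.26 mA, V_DS ≈ 13 V

V_G = V_DD·R_2/(R_1+R_2) = 15×47/197 = 3.58 V.
Assume saturation: I_D = (k_n/2)(V_GS − V_t)² with V_GS = V_G − I_D·R_S = 3.58 − 3.9·I_D.
Substituting gives 2.59·I_D² − 4.02·I_D + 0.883 = 0, with roots I_D = 0.264 or 1.29 mA.
The root I_D = 1.29 mA gives V_GS = -1.46 V ≤ V_t, so take I_D = 0.264 mA.
Then V_GS = 2.55 V and V_DS = V_DD − I_D(R_D+R_S) = 15 − 0.264×8.6 = 12.7 V.
Saturation requires V_DS ≥ V_GS − V_t = 1.25 V; 12.7 ≥ 1.25 ✓.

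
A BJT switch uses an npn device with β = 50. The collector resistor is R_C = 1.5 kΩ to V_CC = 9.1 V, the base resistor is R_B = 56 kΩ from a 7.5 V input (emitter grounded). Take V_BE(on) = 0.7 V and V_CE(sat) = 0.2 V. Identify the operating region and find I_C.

Assume active: I_B = (7.5 − 0.7)/56 = 0.121 mA, giving I_C = β·I_B = 6.07 mA.
But then V_CE = 9.1 − 6.07×1.5 = -0.00714 V < V_CE(sat) = 0.2 V — impossible in the active region.
So the transistor is saturated. With V_CE = 0.2 V, I_C = (V_CC − 0.2)/R_C = 8.9/1.5 = 5.93 mA.
Check: β·I_B = 6.07 mA > I_C = 5.93 mA, confirming saturation.

saturation; I_C ≈ 5.9 mA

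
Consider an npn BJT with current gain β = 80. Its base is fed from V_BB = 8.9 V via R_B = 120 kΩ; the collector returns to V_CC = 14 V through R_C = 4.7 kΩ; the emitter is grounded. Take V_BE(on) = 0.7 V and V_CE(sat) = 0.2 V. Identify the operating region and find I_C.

saturation; I_C ≈ 2.9 mA

Assume active: I_B = (8.9 − 0.7)/120 = 0.0683 mA, giving I_C = β·I_B = 5.47 mA.
But then V_CE = 14 − 5.47×4.7 = -11.7 V < V_CE(sat) = 0.2 V — impossible in the active region.
So the transistor is saturated. With V_CE = 0.2 V, I_C = (V_CC − 0.2)/R_C = 13.8/4.7 = 2.94 mA.
Check: β·I_B = 5.47 mA > I_C = 2.94 mA, confirming saturation.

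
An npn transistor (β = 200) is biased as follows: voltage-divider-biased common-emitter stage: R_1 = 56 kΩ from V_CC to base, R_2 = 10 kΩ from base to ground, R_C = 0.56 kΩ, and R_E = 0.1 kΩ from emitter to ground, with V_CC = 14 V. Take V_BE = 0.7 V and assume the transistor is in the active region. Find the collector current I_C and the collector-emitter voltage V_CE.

Thevenize the base divider: V_Th = V_CC·R_2/(R_1+R_2) = 14×10/66 = 2.12 V, R_Th = R_1‖R_2 = 8.48 kΩ.
Base-emitter loop: V_Th = I_B·R_Th + V_BE + (β+1)I_B·R_E, so I_B = (2.12 − 0.7) / (8.48 + 201×0.1) = 0.0497 mA.
I_C = β·I_B = 200×0.0497 = 9.94 mA, and I_E = (β+1)I_B = 9.99 mA.
V_CE = V_CC − I_C·R_C − I_E·R_E = 14 − 9.94×0.56 − 9.99×0.1 = 7.43 V.
V_CE = 7.43 V > 0.2 V confirms active-region operation.

I_C ≈ 9.9 mA, V_CE ≈ 7.4 V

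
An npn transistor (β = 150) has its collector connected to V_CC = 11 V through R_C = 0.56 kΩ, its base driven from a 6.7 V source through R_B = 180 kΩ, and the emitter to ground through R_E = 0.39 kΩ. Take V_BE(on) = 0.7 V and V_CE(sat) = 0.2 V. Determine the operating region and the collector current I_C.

active; I_C ≈ 3.8 mA

Assume active. Base-emitter loop: I_B = (V_BB − V_BE)/(R_B + (β+1)R_E) = (6.7 − 0.7)/(180 + 151×0.39) = 0.0251 mA.
I_C = β·I_B = 150×0.0251 = 3.77 mA.
V_CE = V_CC − I_C·R_C − I_E·R_E = 11 − 3.77×0.56 − 3.79×0.39 = 7.41 V > V_CE(sat), so the active-region assumption holds.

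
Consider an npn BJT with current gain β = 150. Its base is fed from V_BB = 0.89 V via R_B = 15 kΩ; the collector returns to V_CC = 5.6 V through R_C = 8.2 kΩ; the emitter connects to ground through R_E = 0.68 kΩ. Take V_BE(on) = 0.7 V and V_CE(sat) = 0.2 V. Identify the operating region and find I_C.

Assume active. Base-emitter loop: I_B = (V_BB − V_BE)/(R_B + (β+1)R_E) = (0.89 − 0.7)/(15 + 151×0.68) = 0.00161 mA.
I_C = β·I_B = 150×0.00161 = 0.242 mA.
V_CE = V_CC − I_C·R_C − I_E·R_E = 5.6 − 0.242×8.2 − 0.244×0.68 = 3.45 V > V_CE(sat), so the active-region assumption holds.

active; I_C ≈ 0.24 mA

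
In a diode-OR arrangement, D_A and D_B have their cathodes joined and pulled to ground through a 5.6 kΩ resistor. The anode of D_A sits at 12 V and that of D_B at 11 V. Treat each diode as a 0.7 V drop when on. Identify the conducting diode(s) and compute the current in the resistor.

Assume both conduct. Then node N would need to be at both 12−0.7 = 11.3 V and 11−0.7 = 10.3 V, which is impossible.
Assume only D_A conducts: V_N = 12 − 0.7 = 11.3 V, so I_R = 11.3/5.6 = 2.02 mA.
Check D_B: its anode-to-cathode voltage is 11 − 11.3 = -0.3 V < 0.7 V, so it is off. The assumption is consistent.

Only D_A conducts; I_R ≈ 2 mA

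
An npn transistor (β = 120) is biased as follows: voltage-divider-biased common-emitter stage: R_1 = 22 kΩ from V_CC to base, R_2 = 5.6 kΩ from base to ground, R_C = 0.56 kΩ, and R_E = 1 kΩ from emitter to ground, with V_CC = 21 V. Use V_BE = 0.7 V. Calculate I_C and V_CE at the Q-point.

I_C ≈ 3.4 mA, V_CE ≈ 16 V

Thevenize the base divider: V_Th = V_CC·R_2/(R_1+R_2) = 21×5.6/27.6 = 4.26 V, R_Th = R_1‖R_2 = 4.46 kΩ.
Base-emitter loop: V_Th = I_B·R_Th + V_BE + (β+1)I_B·R_E, so I_B = (4.26 − 0.7) / (4.46 + 121×1) = 0.0284 mA.
I_C = β·I_B = 120×0.0284 = 3.41 mA, and I_E = (β+1)I_B = 3.43 mA.
V_CE = V_CC − I_C·R_C − I_E·R_E = 21 − 3.41×0.56 − 3.43×1 = 15.7 V.
V_CE = 15.7 V > 0.2 V confirms active-region operation.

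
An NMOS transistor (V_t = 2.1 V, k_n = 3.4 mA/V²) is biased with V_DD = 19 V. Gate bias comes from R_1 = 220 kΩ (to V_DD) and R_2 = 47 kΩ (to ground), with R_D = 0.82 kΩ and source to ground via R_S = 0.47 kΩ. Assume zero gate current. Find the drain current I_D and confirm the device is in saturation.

I_D ≈ 1 mA

V_G = V_DD·R_2/(R_1+R_2) = 19×47/267 = 3.34 V.
Assume saturation: I_D = (k_n/2)(V_GS − V_t)² with V_GS = V_G − I_D·R_S = 3.34 − 0.47·I_D.
Substituting gives 0.376·I_D² − 2.99·I_D + 2.63 = 0, with roots I_D = 1.01 or 6.95 mA.
The root I_D = 6.95 mA gives V_GS = 0.0781 V ≤ V_t, so take I_D = 1.01 mA.
Then V_GS = 2.87 V and V_DS = V_DD − I_D(R_D+R_S) = 19 − 1.01×1.29 = 17.7 V.
Saturation requires V_DS ≥ V_GS − V_t = 0.77 V; 17.7 ≥ 0.77 ✓.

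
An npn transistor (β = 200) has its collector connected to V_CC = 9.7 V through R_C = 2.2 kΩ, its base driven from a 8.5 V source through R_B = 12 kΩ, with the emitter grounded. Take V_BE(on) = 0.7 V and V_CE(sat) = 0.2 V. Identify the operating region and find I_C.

Assume active: I_B = (8.5 − 0.7)/12 = 0.65 mA, giving I_C = β·I_B = 130 mA.
But then V_CE = 9.7 − 130×2.2 = -276 V < V_CE(sat) = 0.2 V — impossible in the active region.
So the transistor is saturated. With V_CE = 0.2 V, I_C = (V_CC − 0.2)/R_C = 9.5/2.2 = 4.32 mA.
Check: β·I_B = 130 mA > I_C = 4.32 mA, confirming saturation.

saturation; I_C ≈ 4.3 mA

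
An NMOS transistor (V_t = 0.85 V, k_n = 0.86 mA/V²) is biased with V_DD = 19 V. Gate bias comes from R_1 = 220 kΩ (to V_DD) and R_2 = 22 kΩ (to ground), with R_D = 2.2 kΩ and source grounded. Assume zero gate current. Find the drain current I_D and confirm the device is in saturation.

I_D ≈ 0.33 mA

V_G = V_DD·R_2/(R_1+R_2) = 19×22/242 = 1.73 V. With the source grounded, V_GS = V_G = 1.73 V.
Assume saturation: I_D = (k_n/2)(V_GS − V_t)² = (0.86/2)×(1.73 − 0.85)² = 0.43×0.877² = 0.331 mA.
V_DS = V_DD − I_D·R_D = 19 − 0.331×2.2 = 18.3 V.
Saturation requires V_DS ≥ V_GS − V_t = 0.877 V; 18.3 ≥ 0.877 ✓.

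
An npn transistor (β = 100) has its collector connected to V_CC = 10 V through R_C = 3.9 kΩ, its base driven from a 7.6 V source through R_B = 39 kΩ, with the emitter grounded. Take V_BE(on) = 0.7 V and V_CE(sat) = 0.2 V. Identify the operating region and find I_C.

saturation; I_C ≈ 2.5 mA

Assume active: I_B = (7.6 − 0.7)/39 = 0.177 mA, giving I_C = β·I_B = 17.7 mA.
But then V_CE = 10 − 17.7×3.9 = -59 V < V_CE(sat) = 0.2 V — impossible in the active region.
So the transistor is saturated. With V_CE = 0.2 V, I_C = (V_CC − 0.2)/R_C = 9.8/3.9 = 2.51 mA.
Check: β·I_B = 17.7 mA > I_C = 2.51 mA, confirming saturation.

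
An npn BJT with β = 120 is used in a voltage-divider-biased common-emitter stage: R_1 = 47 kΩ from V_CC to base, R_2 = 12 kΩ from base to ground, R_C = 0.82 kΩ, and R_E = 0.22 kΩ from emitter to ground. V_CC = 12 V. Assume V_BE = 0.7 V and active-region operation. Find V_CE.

V_CE ≈ 6 V

Thevenize the base divider: V_Th = V_CC·R_2/(R_1+R_2) = 12×12/59 = 2.44 V, R_Th = R_1‖R_2 = 9.56 kΩ.
Base-emitter loop: V_Th = I_B·R_Th + V_BE + (β+1)I_B·R_E, so I_B = (2.44 − 0.7) / (9.56 + 121×0.22) = 0.0481 mA.
I_C = β·I_B = 120×0.0481 = 5.77 mA, and I_E = (β+1)I_B = 5.82 mA.
V_CE = V_CC − I_C·R_C − I_E·R_E = 12 − 5.77×0.82 − 5.82×0.22 = 5.98 V.
V_CE = 5.98 V > 0.2 V confirms active-region operation.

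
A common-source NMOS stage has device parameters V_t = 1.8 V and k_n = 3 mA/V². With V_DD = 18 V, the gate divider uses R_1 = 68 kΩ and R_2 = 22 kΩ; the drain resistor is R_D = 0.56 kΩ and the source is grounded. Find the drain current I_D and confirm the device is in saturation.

I_D ≈ 10 mA

V_G = V_DD·R_2/(R_1+R_2) = 18×22/90 = 4.4 V. With the source grounded, V_GS = V_G = 4.4 V.
Assume saturation: I_D = (k_n/2)(V_GS − V_t)² = (3/2)×(4.4 − 1.8)² = 1.5×2.6² = 10.1 mA.
V_DS = V_DD − I_D·R_D = 18 − 10.1×0.56 = 12.3 V.
Saturation requires V_DS ≥ V_GS − V_t = 2.6 V; 12.3 ≥ 2.6 ✓.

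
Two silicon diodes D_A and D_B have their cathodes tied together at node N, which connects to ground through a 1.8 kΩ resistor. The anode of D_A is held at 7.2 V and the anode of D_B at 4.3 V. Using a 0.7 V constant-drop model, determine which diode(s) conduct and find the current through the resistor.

Assume both conduct. Then node N would need to be at both 7.2−0.7 = 6.5 V and 4.3−0.7 = 3.6 V, which is impossible.
Assume only D_A conducts: V_N = 7.2 − 0.7 = 6.5 V, so I_R = 6.5/1.8 = 3.61 mA.
Check D_B: its anode-to-cathode voltage is 4.3 − 6.5 = -2.2 V < 0.7 V, so it is off. The assumption is consistent.

Only D_A conducts; I_R ≈ 3.6 mA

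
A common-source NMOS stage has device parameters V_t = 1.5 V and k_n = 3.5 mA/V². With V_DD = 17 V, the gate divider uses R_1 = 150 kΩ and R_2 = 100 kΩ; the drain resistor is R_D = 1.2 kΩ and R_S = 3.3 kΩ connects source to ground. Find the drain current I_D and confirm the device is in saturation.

V_G = V_DD·R_2/(R_1+R_2) = 17×100/250 = 6.8 V.
Assume saturation: I_D = (k_n/2)(V_GS − V_t)² with V_GS = V_G − I_D·R_S = 6.8 − 3.3·I_D.
Substituting gives 19.1·I_D² − 62.2·I_D + 49.2 = 0, with roots I_D = 1.34 or 1.92 mA.
The root I_D = 1.92 mA gives V_GS = 0.452 V ≤ V_t, so take I_D = 1.34 mA.
Then V_GS = 2.38 V and V_DS = V_DD − I_D(R_D+R_S) = 17 − 1.34×4.5 = 11 V.
Saturation requires V_DS ≥ V_GS − V_t = 0.875 V; 11 ≥ 0.875 ✓.

I_D ≈ 1.3 mA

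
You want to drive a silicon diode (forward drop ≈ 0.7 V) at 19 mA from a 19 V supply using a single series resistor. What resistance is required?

The resistor drops V_S − V_D = 19 − 0.7 = 18.3 V at 19 mA.
R = 18.3 V / 19 mA = 0.963 kΩ.

R ≈ 0.96 kΩ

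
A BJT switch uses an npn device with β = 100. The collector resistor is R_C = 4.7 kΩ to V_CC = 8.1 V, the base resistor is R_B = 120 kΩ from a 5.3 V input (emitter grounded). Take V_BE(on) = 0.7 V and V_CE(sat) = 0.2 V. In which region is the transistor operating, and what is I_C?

Assume active: I_B = (5.3 − 0.7)/120 = 0.0383 mA, giving I_C = β·I_B = 3.83 mA.
But then V_CE = 8.1 − 3.83×4.7 = -9.92 V < V_CE(sat) = 0.2 V — impossible in the active region.
So the transistor is saturated. With V_CE = 0.2 V, I_C = (V_CC − 0.2)/R_C = 7.9/4.7 = 1.68 mA.
Check: β·I_B = 3.83 mA > I_C = 1.68 mA, confirming saturation.

saturation; I_C ≈ 1.7 mA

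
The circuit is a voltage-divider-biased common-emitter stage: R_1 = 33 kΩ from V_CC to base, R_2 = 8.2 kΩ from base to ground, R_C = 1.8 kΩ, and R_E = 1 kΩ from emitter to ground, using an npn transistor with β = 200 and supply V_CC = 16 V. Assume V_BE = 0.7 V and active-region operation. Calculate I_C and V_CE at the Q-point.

Thevenize the base divider: V_Th = V_CC·R_2/(R_1+R_2) = 16×8.2/41.2 = 3.18 V, R_Th = R_1‖R_2 = 6.57 kΩ.
Base-emitter loop: V_Th = I_B·R_Th + V_BE + (β+1)I_B·R_E, so I_B = (3.18 − 0.7) / (6.57 + 201×1) = 0.012 mA.
I_C = β·I_B = 200×0.012 = 2.39 mA, and I_E = (β+1)I_B = 2.41 mA.
V_CE = V_CC − I_C·R_C − I_E·R_E = 16 − 2.39×1.8 − 2.41×1 = 9.29 V.
V_CE = 9.29 V > 0.2 V confirms active-region operation.

I_C ≈ 2.4 mA, V_CE ≈ 9.3 V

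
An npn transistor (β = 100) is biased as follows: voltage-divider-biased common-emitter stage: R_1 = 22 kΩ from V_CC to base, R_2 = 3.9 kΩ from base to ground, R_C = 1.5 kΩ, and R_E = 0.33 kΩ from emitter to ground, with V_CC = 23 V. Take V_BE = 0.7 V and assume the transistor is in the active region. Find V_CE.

V_CE ≈ 9.2 V

Thevenize the base divider: V_Th = V_CC·R_2/(R_1+R_2) = 23×3.9/25.9 = 3.46 V, R_Th = R_1‖R_2 = 3.31 kΩ.
Base-emitter loop: V_Th = I_B·R_Th + V_BE + (β+1)I_B·R_E, so I_B = (3.46 − 0.7) / (3.31 + 101×0.33) = 0.0754 mA.
I_C = β·I_B = 100×0.0754 = 7.54 mA, and I_E = (β+1)I_B = 7.62 mA.
V_CE = V_CC − I_C·R_C − I_E·R_E = 23 − 7.54×1.5 − 7.62×0.33 = 9.17 V.
V_CE = 9.17 V > 0.2 V confirms active-region operation.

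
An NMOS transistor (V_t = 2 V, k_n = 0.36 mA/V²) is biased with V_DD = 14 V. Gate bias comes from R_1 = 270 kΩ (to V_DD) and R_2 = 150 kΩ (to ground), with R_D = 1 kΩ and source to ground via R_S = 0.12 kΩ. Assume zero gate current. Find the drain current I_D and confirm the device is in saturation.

V_G = V_DD·R_2/(R_1+R_2) = 14×150/420 = 5 V.
Assume saturation: I_D = (k_n/2)(V_GS − V_t)² with V_GS = V_G − I_D·R_S = 5 − 0.12·I_D.
Substituting gives 0.00259·I_D² − 1.13·I_D + 1.62 = 0, with roots I_D = 1.44 or 434 mA.
The root I_D = 434 mA gives V_GS = -47.1 V ≤ V_t, so take I_D = 1.44 mA.
Then V_GS = 4.83 V and V_DS = V_DD − I_D(R_D+R_S) = 14 − 1.44×1.12 = 12.4 V.
Saturation requires V_DS ≥ V_GS − V_t = 2.83 V; 12.4 ≥ 2.83 ✓.

I_D ≈ 1.4 mA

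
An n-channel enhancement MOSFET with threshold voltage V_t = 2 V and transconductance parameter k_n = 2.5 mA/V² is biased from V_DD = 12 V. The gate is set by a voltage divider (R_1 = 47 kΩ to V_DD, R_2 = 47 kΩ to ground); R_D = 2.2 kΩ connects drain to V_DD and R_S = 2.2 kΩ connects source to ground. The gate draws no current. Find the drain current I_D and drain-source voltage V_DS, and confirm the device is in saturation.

I_D ≈ 1.3 mA, V_DS ≈ 6.1 V

V_G = V_DD·R_2/(R_1+R_2) = 12×47/94 = 6 V.
Assume saturation: I_D = (k_n/2)(V_GS − V_t)² with V_GS = V_G − I_D·R_S = 6 − 2.2·I_D.
Substituting gives 6.05·I_D² − 23·I_D + 20 = 0, with roots I_D = 1.35 or 2.46 mA.
The root I_D = 2.46 mA gives V_GS = 0.599 V ≤ V_t, so take I_D = 1.35 mA.
Then V_GS = 3.04 V and V_DS = V_DD − I_D(R_D+R_S) = 12 − 1.35×4.4 = 6.08 V.
Saturation requires V_DS ≥ V_GS − V_t = 1.04 V; 6.08 ≥ 1.04 ✓.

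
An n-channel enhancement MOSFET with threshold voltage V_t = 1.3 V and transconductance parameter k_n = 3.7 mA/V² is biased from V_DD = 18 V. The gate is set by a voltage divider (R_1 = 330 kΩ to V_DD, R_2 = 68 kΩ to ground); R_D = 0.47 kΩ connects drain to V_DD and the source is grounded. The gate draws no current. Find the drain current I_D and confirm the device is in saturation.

V_G = V_DD·R_2/(R_1+R_2) = 18×68/398 = 3.08 V. With the source grounded, V_GS = V_G = 3.08 V.
Assume saturation: I_D = (k_n/2)(V_GS − V_t)² = (3.7/2)×(3.08 − 1.3)² = 1.85×1.78² = 5.83 mA.
V_DS = V_DD − I_D·R_D = 18 − 5.83×0.47 = 15.3 V.
Saturation requires V_DS ≥ V_GS − V_t = 1.78 V; 15.3 ≥ 1.78 ✓.

I_D ≈ 5.8 mA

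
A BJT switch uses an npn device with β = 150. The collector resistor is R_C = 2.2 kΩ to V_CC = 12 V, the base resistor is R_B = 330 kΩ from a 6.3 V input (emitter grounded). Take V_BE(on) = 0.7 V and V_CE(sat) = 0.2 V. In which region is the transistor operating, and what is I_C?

active; I_C ≈ 2.5 mA

Assume active. Base-emitter loop: I_B = (V_BB − V_BE)/R_B = (6.3 − 0.7)/330 = 0.017 mA.
I_C = β·I_B = 150×0.017 = 2.55 mA.
V_CE = V_CC − I_C·R_C = 12 − 2.55×2.2 = 6.4 V > V_CE(sat), so the active-region assumption holds.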